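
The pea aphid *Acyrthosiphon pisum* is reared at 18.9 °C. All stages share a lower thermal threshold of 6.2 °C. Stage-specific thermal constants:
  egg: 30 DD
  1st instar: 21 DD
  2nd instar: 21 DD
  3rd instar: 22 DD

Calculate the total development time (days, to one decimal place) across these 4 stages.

Daily accumulation at 18.9 °C = 18.9 − 6.2 = 12.7 DD/day.
Total K = 30 + 21 + 21 + 22 = 94 DD.
Total duration = 94 / 12.7 = 7.402 ≈ 7.4 days.

7.4 days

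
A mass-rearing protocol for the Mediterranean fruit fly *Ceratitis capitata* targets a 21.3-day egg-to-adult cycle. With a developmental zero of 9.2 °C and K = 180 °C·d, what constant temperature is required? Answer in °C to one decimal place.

Required daily accumulation = 180 / 21.3 = 8.451 DD/day.
T = T_base + 8.451 = 9.2 + 8.451 = 17.651 ≈ 17.7 °C.

17.7 °C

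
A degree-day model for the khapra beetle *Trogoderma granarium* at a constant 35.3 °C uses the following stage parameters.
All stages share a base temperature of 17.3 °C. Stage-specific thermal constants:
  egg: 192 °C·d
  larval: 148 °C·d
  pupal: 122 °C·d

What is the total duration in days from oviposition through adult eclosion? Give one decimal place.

Daily accumulation at 35.3 °C = 35.3 − 17.3 = 18.0 DD/day.
Total K = 192 + 148 + 122 = 462 DD.
Total duration = 462 / 18.0 = 25.667 ≈ 25.7 days.

25.7 days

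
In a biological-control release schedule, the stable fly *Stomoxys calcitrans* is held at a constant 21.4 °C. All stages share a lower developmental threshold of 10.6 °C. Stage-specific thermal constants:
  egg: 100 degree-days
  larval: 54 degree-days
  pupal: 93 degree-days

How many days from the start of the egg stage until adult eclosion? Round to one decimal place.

22.9 days

Daily accumulation at 21.4 °C = 21.4 − 10.6 = 10.8 DD/day.
Total K = 100 + 54 + 93 = 247 DD.
Total duration = 247 / 10.8 = 22.870 ≈ 22.9 days.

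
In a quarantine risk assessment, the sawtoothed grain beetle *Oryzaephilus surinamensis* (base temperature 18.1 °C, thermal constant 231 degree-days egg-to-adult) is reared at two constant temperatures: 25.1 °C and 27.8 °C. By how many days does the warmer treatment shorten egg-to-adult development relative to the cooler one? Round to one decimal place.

At 25.1 °C: 231 / (25.1 − 18.1) = 231 / 7.0 = 33.000 d.
At 27.8 °C: 231 / (27.8 − 18.1) = 231 / 9.7 = 23.814 d.
Difference = |33.000 − 23.814| = 9.186 ≈ 9.2 days.

9.2 days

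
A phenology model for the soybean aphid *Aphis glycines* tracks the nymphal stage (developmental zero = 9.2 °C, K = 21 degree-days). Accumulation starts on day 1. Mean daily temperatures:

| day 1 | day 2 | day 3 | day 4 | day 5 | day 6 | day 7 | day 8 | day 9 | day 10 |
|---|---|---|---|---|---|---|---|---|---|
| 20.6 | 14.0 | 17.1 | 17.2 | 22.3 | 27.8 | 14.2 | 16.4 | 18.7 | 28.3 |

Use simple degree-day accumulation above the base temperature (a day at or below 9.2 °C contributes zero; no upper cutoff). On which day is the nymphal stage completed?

day 3

Daily DD above 9.2 °C: 11.4, 4.8, 7.9, 8.0, 13.1, 18.6, 5.0, 7.2, 9.5, 19.1.
Cumulative: 11.4, 16.2, 24.1, 32.1, 45.2, 63.8, 68.8, 76.0, 85.5, 104.6.
The total first reaches 21 DD on day 3.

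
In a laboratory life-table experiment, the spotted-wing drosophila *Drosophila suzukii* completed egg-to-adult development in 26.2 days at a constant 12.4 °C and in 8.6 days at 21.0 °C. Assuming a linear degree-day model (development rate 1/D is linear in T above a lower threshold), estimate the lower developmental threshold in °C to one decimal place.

8.2 °C

Equal thermal constants: D₁(T₁ − T_b) = D₂(T₂ − T_b).
26.2·(12.4 − T_b) = 8.6·(21.0 − T_b)
T_b = (26.2·12.4 − 8.6·21.0) / (26.2 − 8.6) = 144.28 / 17.6 = 8.198 °C ≈ 8.2 °C.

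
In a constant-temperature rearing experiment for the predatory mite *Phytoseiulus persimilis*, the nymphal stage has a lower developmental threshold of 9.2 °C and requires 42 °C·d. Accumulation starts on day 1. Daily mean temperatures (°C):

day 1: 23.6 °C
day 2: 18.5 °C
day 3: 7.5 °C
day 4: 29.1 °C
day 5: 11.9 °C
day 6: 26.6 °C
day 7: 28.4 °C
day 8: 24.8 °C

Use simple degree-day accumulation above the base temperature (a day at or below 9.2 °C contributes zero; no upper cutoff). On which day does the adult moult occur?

Daily DD above 9.2 °C: 14.4, 9.3, 0.0, 19.9, 2.7, 17.4, 19.2, 15.6.
Cumulative: 14.4, 23.7, 23.7, 43.6, 46.3, 63.7, 82.9, 98.5.
The total first reaches 42 DD on day 4.

day 4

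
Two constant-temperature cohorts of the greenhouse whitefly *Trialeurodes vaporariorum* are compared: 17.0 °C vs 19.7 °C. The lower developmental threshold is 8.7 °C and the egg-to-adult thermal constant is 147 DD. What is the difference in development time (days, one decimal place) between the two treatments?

4.3 days

At 17.0 °C: 147 / (17.0 − 8.7) = 147 / 8.3 = 17.711 d.
At 19.7 °C: 147 / (19.7 − 8.7) = 147 / 11.0 = 13.364 d.
Difference = |17.711 − 13.364| = 4.347 ≈ 4.3 days.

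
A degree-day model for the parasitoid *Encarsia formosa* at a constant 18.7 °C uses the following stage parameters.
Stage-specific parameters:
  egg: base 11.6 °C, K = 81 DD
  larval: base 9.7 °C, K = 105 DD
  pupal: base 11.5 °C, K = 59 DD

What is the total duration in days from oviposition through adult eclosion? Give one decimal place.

egg: 81 / (18.7 − 11.6) = 81 / 7.1 = 11.408 d.
larval: 105 / (18.7 − 9.7) = 105 / 9.0 = 11.667 d.
pupal: 59 / (18.7 − 11.5) = 59 / 7.2 = 8.194 d.
Sum = 31.270 ≈ 31.3 days.

31.3 days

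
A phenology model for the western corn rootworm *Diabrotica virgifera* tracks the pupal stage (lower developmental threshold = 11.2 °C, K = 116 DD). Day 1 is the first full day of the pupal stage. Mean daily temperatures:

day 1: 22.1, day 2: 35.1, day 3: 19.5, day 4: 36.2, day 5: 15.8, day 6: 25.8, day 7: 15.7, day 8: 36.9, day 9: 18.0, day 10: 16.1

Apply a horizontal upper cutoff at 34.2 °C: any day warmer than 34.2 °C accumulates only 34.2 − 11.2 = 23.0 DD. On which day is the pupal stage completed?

Daily DD above 11.2 °C (capped at 23.0): 10.9, 23.0, 8.3, 23.0, 4.6, 14.6, 4.5, 23.0, 6.8, 4.9.
Cumulative: 10.9, 33.9, 42.2, 65.2, 69.8, 84.4, 88.9, 111.9, 118.7, 123.6.
The total first reaches 116 DD on day 9.

day 9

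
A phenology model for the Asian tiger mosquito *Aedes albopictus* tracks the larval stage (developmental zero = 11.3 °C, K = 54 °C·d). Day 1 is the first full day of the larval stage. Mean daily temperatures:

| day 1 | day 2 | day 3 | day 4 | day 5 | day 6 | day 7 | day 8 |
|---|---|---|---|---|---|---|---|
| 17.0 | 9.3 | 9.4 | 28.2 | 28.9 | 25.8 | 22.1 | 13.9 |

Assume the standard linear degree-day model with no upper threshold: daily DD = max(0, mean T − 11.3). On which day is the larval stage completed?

Daily DD above 11.3 °C: 5.7, 0.0, 0.0, 16.9, 17.6, 14.5, 10.8, 2.6.
Cumulative: 5.7, 5.7, 5.7, 22.6, 40.2, 54.7, 65.5, 68.1.
The total first reaches 54 DD on day 6.

day 6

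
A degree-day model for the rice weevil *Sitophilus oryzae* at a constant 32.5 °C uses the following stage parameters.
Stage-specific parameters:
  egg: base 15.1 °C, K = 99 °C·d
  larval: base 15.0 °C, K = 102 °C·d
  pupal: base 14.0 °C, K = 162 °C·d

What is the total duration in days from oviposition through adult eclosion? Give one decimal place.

egg: 99 / (32.5 − 15.1) = 99 / 17.4 = 5.690 d.
larval: 102 / (32.5 − 15.0) = 102 / 17.5 = 5.829 d.
pupal: 162 / (32.5 − 14.0) = 162 / 18.5 = 8.757 d.
Sum = 20.275 ≈ 20.3 days.

20.3 days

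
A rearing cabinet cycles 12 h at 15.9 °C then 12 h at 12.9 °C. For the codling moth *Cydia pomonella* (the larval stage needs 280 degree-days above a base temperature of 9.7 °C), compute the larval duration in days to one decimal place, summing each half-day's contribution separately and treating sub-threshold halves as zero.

Day half: max(0, 15.9 − 9.7) × 0.5 = 6.2 × 0.5 = 3.10 DD.
Night half: max(0, 12.9 − 9.7) × 0.5 = 3.2 × 0.5 = 1.60 DD.
Per 24 h: 4.70 DD/day.
Duration = 280 / 4.70 = 59.574 ≈ 59.6 days.

59.6 days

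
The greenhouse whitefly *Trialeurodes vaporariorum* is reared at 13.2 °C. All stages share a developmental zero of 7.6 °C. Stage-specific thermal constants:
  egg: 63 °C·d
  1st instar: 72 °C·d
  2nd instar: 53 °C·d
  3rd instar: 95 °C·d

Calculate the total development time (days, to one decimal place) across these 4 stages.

50.5 days

Daily accumulation at 13.2 °C = 13.2 − 7.6 = 5.6 DD/day.
Total K = 63 + 72 + 53 + 95 = 283 DD.
Total duration = 283 / 5.6 = 50.536 ≈ 50.5 days.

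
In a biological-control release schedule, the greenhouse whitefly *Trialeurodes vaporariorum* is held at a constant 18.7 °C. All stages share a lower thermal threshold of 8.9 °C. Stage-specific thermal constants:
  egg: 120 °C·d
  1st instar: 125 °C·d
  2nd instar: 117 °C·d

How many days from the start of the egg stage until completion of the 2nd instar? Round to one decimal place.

36.9 days

Daily accumulation at 18.7 °C = 18.7 − 8.9 = 9.8 DD/day.
Total K = 120 + 125 + 117 = 362 DD.
Total duration = 362 / 9.8 = 36.939 ≈ 36.9 days.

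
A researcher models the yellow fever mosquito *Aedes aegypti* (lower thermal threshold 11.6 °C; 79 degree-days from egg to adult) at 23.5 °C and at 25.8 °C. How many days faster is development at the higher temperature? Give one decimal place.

1.1 days

At 23.5 °C: 79 / (23.5 − 11.6) = 79 / 11.9 = 6.639 d.
At 25.8 °C: 79 / (25.8 − 11.6) = 79 / 14.2 = 5.563 d.
Difference = |6.639 − 5.563| = 1.075 ≈ 1.1 days.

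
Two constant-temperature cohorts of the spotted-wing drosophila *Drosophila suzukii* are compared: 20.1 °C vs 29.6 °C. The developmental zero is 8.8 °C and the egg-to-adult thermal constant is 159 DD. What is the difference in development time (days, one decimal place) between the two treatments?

At 20.1 °C: 159 / (20.1 − 8.8) = 159 / 11.3 = 14.071 d.
At 29.6 °C: 159 / (29.6 − 8.8) = 159 / 20.8 = 7.644 d.
Difference = |14.071 − 7.644| = 6.427 ≈ 6.4 days.

6.4 days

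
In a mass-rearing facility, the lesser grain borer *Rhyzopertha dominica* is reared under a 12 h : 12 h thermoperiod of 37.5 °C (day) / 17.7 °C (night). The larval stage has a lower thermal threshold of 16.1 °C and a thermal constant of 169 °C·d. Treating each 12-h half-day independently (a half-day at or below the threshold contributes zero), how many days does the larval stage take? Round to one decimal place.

14.7 days

Day half: max(0, 37.5 − 16.1) × 0.5 = 21.4 × 0.5 = 10.70 DD.
Night half: max(0, 17.7 − 16.1) × 0.5 = 1.6 × 0.5 = 0.80 DD.
Per 24 h: 11.50 DD/day.
Duration = 169 / 11.50 = 14.696 ≈ 14.7 days.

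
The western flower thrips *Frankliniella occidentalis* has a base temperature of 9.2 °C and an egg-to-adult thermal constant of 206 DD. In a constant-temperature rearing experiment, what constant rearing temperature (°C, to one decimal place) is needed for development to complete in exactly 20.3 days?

19.3 °C

Required daily accumulation = 206 / 20.3 = 10.148 DD/day.
T = T_base + 10.148 = 9.2 + 10.148 = 19.348 ≈ 19.3 °C.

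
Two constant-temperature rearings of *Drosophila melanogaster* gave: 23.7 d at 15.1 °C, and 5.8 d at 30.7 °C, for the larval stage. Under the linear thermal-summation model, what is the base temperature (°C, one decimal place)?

Linear rate model ⇒ the product D·(T − T_b) is constant across temperatures.
23.7·(15.1 − T_b) = 5.8·(30.7 − T_b)
T_b = (23.7·15.1 − 5.8·30.7) / (23.7 − 5.8) = 179.81 / 17.9 = 10.045 °C ≈ 10.0 °C.

10.0 °C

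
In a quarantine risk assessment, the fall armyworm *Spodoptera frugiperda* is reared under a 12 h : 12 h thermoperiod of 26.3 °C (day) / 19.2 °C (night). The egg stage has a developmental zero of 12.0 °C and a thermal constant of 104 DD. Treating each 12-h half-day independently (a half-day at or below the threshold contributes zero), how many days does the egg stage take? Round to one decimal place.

9.7 days

Day half: max(0, 26.3 − 12.0) × 0.5 = 14.3 × 0.5 = 7.15 DD.
Night half: max(0, 19.2 − 12.0) × 0.5 = 7.2 × 0.5 = 3.60 DD.
Per 24 h: 10.75 DD/day.
Duration = 104 / 10.75 = 9.674 ≈ 9.7 days.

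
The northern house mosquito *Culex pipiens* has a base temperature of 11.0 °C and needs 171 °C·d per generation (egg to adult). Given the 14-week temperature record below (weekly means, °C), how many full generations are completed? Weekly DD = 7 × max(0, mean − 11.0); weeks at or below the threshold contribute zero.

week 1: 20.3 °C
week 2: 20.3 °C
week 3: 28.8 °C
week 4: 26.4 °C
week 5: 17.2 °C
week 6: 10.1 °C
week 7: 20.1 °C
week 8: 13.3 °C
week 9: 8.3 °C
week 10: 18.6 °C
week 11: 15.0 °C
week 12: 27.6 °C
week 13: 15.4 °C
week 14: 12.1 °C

4 generations

Weekly DD (7 × max(0, T̄ − 11.0)): 65.1, 65.1, 124.6, 107.8, 43.4, 0.0, 63.7, 16.1, 0.0, 53.2, 28.0, 116.2, 30.8, 7.7.
Season total = 721.7 DD.
Complete generations = ⌊721.7 / 171⌋ = 4.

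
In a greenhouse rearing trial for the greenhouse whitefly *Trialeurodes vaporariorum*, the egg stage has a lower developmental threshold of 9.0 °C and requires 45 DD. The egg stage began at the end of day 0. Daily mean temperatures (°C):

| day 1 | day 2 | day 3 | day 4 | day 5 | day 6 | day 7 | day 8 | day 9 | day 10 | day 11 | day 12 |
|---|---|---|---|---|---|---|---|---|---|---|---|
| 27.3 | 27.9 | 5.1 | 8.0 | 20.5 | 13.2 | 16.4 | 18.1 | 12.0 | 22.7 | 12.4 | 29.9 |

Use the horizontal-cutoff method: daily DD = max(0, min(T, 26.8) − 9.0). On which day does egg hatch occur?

day 5

Daily DD above 9.0 °C (capped at 17.8): 17.8, 17.8, 0.0, 0.0, 11.5, 4.2, 7.4, 9.1, 3.0, 13.7, 3.4, 17.8.
Cumulative: 17.8, 35.6, 35.6, 35.6, 47.1, 51.3, 58.7, 67.8, 70.8, 84.5, 87.9, 105.7.
The total first reaches 45 DD on day 5.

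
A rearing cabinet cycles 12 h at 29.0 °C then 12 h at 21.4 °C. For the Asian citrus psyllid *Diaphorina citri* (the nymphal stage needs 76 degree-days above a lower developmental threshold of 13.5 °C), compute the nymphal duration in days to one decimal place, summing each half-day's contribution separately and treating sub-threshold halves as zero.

6.5 days

Day half: max(0, 29.0 − 13.5) × 0.5 = 15.5 × 0.5 = 7.75 DD.
Night half: max(0, 21.4 − 13.5) × 0.5 = 7.9 × 0.5 = 3.95 DD.
Per 24 h: 11.70 DD/day.
Duration = 76 / 11.70 = 6.496 ≈ 6.5 days.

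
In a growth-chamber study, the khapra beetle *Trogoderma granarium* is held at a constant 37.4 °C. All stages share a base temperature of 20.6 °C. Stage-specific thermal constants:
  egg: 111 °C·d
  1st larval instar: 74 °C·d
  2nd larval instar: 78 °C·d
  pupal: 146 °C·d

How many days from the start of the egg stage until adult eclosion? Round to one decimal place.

24.3 days

Daily accumulation at 37.4 °C = 37.4 − 20.6 = 16.8 DD/day.
Total K = 111 + 74 + 78 + 146 = 409 DD.
Total duration = 409 / 16.8 = 24.345 ≈ 24.3 days.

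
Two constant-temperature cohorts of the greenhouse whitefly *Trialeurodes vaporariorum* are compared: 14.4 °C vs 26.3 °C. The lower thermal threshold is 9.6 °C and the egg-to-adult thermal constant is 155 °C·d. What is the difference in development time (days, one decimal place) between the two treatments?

At 14.4 °C: 155 / (14.4 − 9.6) = 155 / 4.8 = 32.292 d.
At 26.3 °C: 155 / (26.3 − 9.6) = 155 / 16.7 = 9.281 d.
Difference = |32.292 − 9.281| = 23.010 ≈ 23.0 days.

23.0 days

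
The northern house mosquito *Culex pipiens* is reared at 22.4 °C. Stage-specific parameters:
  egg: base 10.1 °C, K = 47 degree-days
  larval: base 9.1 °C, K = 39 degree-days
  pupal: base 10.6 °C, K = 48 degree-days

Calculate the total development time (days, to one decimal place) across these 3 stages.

10.8 days

egg: 47 / (22.4 − 10.1) = 47 / 12.3 = 3.821 d.
larval: 39 / (22.4 − 9.1) = 39 / 13.3 = 2.932 d.
pupal: 48 / (22.4 − 10.6) = 48 / 11.8 = 4.068 d.
Sum = 10.821 ≈ 10.8 days.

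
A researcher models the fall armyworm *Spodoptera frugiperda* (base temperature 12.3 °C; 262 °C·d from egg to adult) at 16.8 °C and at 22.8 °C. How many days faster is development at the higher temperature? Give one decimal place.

33.3 days

At 16.8 °C: 262 / (16.8 − 12.3) = 262 / 4.5 = 58.222 d.
At 22.8 °C: 262 / (22.8 − 12.3) = 262 / 10.5 = 24.952 d.
Difference = |58.222 − 24.952| = 33.270 ≈ 33.3 days.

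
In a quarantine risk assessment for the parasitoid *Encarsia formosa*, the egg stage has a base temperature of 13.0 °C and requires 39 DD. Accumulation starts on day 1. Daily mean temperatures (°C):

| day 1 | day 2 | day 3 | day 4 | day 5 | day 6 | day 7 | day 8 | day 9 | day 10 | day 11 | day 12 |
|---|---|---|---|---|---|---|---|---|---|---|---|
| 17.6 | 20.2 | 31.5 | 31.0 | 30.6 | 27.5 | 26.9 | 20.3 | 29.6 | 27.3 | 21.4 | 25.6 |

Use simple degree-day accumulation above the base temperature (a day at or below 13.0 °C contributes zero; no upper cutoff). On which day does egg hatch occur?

Daily DD above 13.0 °C: 4.6, 7.2, 18.5, 18.0, 17.6, 14.5, 13.9, 7.3, 16.6, 14.3, 8.4, 12.6.
Cumulative: 4.6, 11.8, 30.3, 48.3, 65.9, 80.4, 94.3, 101.6, 118.2, 132.5, 140.9, 153.5.
The total first reaches 39 DD on day 4.

day 4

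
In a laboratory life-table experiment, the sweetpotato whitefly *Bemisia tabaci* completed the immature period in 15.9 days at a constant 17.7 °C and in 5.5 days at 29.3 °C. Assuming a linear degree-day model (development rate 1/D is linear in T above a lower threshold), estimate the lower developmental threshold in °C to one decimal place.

11.6 °C

Equal thermal constants: D₁(T₁ − T_b) = D₂(T₂ − T_b).
15.9·(17.7 − T_b) = 5.5·(29.3 − T_b)
T_b = (15.9·17.7 − 5.5·29.3) / (15.9 − 5.5) = 120.28 / 10.4 = 11.565 °C ≈ 11.6 °C.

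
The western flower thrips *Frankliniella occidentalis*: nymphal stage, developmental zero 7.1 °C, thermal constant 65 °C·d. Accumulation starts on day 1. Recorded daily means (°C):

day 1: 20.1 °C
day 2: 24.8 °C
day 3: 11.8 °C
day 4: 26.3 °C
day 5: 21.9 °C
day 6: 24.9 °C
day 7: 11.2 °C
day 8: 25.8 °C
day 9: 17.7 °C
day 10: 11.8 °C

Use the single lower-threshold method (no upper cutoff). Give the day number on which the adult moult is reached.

Daily DD above 7.1 °C: 13.0, 17.7, 4.7, 19.2, 14.8, 17.8, 4.1, 18.7, 10.6, 4.7.
Cumulative: 13.0, 30.7, 35.4, 54.6, 69.4, 87.2, 91.3, 110.0, 120.6, 125.3.
The total first reaches 65 DD on day 5.

day 5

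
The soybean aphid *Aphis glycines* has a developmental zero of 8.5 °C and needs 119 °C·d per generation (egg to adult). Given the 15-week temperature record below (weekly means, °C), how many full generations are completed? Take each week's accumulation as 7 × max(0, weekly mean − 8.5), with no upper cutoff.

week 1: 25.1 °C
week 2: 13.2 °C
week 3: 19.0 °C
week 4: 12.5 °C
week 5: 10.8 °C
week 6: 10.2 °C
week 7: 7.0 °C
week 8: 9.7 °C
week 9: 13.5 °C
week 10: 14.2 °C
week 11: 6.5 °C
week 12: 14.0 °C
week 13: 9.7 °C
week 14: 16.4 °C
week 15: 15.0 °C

Weekly DD (7 × max(0, T̄ − 8.5)): 116.2, 32.9, 73.5, 28.0, 16.1, 11.9, 0.0, 8.4, 35.0, 39.9, 0.0, 38.5, 8.4, 55.3, 45.5.
Season total = 509.6 DD.
Complete generations = ⌊509.6 / 119⌋ = 4.

4 generations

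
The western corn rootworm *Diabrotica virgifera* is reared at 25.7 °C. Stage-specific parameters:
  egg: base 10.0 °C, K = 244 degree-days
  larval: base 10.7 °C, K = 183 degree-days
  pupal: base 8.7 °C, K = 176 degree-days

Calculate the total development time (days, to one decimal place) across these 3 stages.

egg: 244 / (25.7 − 10.0) = 244 / 15.7 = 15.541 d.
larval: 183 / (25.7 − 10.7) = 183 / 15.0 = 12.200 d.
pupal: 176 / (25.7 − 8.7) = 176 / 17.0 = 10.353 d.
Sum = 38.094 ≈ 38.1 days.

38.1 days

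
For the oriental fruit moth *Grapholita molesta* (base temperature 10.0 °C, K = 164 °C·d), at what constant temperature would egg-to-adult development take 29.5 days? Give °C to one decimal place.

Required daily accumulation = 164 / 29.5 = 5.559 DD/day.
T = T_base + 5.559 = 10.0 + 5.559 = 15.559 ≈ 15.6 °C.

15.6 °C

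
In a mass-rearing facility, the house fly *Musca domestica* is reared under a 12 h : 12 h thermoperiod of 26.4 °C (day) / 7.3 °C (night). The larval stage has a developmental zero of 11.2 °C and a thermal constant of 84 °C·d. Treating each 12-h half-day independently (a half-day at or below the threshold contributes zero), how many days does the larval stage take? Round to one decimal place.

Day half: max(0, 26.4 − 11.2) × 0.5 = 15.2 × 0.5 = 7.60 DD.
Night half: max(0, 7.3 − 11.2) × 0.5 = 0.0 × 0.5 = 0.00 DD.
Per 24 h: 7.60 DD/day.
Duration = 84 / 7.60 = 11.053 ≈ 11.1 days.

11.1 days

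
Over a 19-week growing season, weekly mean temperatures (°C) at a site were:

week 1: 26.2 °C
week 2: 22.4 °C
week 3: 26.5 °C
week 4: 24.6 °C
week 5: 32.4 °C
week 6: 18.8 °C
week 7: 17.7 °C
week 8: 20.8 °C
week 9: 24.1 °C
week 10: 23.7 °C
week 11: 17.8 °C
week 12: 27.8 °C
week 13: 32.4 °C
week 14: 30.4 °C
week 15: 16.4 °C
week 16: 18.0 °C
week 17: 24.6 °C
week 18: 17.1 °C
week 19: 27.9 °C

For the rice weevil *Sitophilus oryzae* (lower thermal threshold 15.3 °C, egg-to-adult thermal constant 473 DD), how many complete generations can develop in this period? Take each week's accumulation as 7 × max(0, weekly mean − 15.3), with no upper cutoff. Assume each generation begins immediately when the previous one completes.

2 generations

Weekly DD (7 × max(0, T̄ − 15.3)): 76.3, 49.7, 78.4, 65.1, 119.7, 24.5, 16.8, 38.5, 61.6, 58.8, 17.5, 87.5, 119.7, 105.7, 7.7, 18.9, 65.1, 12.6, 88.2.
Season total = 1112.3 DD.
Complete generations = ⌊1112.3 / 473⌋ = 2.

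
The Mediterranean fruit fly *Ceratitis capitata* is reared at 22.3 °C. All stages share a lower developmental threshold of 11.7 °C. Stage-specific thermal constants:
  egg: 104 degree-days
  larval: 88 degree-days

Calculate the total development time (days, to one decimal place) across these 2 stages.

18.1 days

Daily accumulation at 22.3 °C = 22.3 − 11.7 = 10.6 DD/day.
Total K = 104 + 88 = 192 DD.
Total duration = 192 / 10.6 = 18.113 ≈ 18.1 days.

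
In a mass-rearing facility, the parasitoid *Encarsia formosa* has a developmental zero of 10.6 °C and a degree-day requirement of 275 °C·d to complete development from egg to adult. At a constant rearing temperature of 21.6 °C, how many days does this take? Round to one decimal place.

Daily accumulation = 21.6 − 10.6 = 11.0 DD/day.
Duration = 275 / 11.0 = 25.000 ≈ 25.0 days.

25.0 days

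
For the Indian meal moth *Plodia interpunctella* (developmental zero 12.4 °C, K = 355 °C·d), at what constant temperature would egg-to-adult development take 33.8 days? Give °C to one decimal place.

22.9 °C

Required daily accumulation = 355 / 33.8 = 10.503 DD/day.
T = T_base + 10.503 = 12.4 + 10.503 = 22.903 ≈ 22.9 °C.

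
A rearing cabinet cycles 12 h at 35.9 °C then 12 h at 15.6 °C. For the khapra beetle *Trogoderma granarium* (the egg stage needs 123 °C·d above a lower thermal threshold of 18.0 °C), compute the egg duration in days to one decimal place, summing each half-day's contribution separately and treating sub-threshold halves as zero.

13.7 days

Day half: max(0, 35.9 − 18.0) × 0.5 = 17.9 × 0.5 = 8.95 DD.
Night half: max(0, 15.6 − 18.0) × 0.5 = 0.0 × 0.5 = 0.00 DD.
Per 24 h: 8.95 DD/day.
Duration = 123 / 8.95 = 13.743 ≈ 13.7 days.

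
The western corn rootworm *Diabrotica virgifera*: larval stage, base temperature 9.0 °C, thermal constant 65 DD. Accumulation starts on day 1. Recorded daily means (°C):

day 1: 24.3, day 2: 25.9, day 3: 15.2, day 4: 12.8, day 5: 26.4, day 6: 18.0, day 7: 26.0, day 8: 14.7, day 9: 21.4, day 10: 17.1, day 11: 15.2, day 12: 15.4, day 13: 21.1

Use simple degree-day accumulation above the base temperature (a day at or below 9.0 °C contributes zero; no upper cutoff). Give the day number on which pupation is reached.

day 6

Daily DD above 9.0 °C: 15.3, 16.9, 6.2, 3.8, 17.4, 9.0, 17.0, 5.7, 12.4, 8.1, 6.2, 6.4, 12.1.
Cumulative: 15.3, 32.2, 38.4, 42.2, 59.6, 68.6, 85.6, 91.3, 103.7, 111.8, 118.0, 124.4, 136.5.
The total first reaches 65 DD on day 6.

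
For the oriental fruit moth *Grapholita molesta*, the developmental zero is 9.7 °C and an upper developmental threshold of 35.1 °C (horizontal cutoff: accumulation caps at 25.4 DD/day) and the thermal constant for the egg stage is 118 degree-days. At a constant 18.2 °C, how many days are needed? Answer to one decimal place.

Daily accumulation = 18.2 − 9.7 = 8.5 DD/day.
Duration = 118 / 8.5 = 13.882 ≈ 13.9 days.

13.9 days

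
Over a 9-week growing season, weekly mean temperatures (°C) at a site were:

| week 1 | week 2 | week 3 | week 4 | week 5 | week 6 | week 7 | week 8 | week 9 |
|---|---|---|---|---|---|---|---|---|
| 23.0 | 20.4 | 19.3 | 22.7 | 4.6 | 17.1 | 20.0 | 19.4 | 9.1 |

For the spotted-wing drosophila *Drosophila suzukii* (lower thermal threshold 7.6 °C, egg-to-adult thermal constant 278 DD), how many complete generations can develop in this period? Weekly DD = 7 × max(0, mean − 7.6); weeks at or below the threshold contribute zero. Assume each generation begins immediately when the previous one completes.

Weekly DD (7 × max(0, T̄ − 7.6)): 107.8, 89.6, 81.9, 105.7, 0.0, 66.5, 86.8, 82.6, 10.5.
Season total = 631.4 DD.
Complete generations = ⌊631.4 / 278⌋ = 2.

2 generations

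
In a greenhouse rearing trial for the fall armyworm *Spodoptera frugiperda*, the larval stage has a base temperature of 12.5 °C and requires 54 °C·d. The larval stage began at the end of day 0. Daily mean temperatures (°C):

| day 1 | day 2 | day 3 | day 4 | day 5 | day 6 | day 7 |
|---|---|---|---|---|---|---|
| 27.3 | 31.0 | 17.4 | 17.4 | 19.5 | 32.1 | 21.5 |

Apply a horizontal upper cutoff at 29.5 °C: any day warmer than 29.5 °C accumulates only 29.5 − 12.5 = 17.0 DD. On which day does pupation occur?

Daily DD above 12.5 °C (capped at 17.0): 14.8, 17.0, 4.9, 4.9, 7.0, 17.0, 9.0.
Cumulative: 14.8, 31.8, 36.7, 41.6, 48.6, 65.6, 74.6.
The total first reaches 54 DD on day 6.

day 6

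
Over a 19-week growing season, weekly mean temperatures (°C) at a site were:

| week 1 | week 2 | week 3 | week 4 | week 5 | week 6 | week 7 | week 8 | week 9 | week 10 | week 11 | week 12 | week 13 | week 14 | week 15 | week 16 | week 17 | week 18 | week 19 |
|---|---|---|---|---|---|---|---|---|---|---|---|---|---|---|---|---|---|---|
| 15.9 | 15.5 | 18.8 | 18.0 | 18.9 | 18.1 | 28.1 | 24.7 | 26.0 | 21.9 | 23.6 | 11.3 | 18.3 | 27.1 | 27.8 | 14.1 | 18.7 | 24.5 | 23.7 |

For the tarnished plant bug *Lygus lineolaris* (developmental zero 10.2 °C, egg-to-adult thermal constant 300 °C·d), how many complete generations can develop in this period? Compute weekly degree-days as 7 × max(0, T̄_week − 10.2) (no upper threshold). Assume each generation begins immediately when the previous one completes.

Weekly DD (7 × max(0, T̄ − 10.2)): 39.9, 37.1, 60.2, 54.6, 60.9, 55.3, 125.3, 101.5, 110.6, 81.9, 93.8, 7.7, 56.7, 118.3, 123.2, 27.3, 59.5, 100.1, 94.5.
Season total = 1408.4 DD.
Complete generations = ⌊1408.4 / 300⌋ = 4.

4 generations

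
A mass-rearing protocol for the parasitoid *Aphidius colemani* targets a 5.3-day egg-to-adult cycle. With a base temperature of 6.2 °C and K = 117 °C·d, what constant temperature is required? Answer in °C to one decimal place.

Required daily accumulation = 117 / 5.3 = 22.075 DD/day.
T = T_base + 22.075 = 6.2 + 22.075 = 28.275 ≈ 28.3 °C.

28.3 °C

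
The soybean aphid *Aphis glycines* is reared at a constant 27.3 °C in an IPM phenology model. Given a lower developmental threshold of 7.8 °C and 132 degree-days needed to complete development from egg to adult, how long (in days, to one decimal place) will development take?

Daily accumulation = 27.3 − 7.8 = 19.5 DD/day.
Duration = 132 / 19.5 = 6.769 ≈ 6.8 days.

6.8 days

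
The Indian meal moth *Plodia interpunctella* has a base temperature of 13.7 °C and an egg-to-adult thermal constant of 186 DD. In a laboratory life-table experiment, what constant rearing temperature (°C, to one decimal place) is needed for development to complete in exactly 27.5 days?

Required daily accumulation = 186 / 27.5 = 6.764 DD/day.
T = T_base + 6.764 = 13.7 + 6.764 = 20.464 ≈ 20.5 °C.

20.5 °C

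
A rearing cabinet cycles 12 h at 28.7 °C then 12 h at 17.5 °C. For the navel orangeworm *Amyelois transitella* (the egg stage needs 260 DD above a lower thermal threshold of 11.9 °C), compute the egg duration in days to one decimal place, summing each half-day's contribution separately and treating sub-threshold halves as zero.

23.2 days

Day half: max(0, 28.7 − 11.9) × 0.5 = 16.8 × 0.5 = 8.40 DD.
Night half: max(0, 17.5 − 11.9) × 0.5 = 5.6 × 0.5 = 2.80 DD.
Per 24 h: 11.20 DD/day.
Duration = 260 / 11.20 = 23.214 ≈ 23.2 days.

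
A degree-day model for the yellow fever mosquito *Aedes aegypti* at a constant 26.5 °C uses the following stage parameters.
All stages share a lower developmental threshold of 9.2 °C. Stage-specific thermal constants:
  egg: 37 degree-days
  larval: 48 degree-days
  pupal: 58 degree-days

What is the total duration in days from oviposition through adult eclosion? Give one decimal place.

Daily accumulation at 26.5 °C = 26.5 − 9.2 = 17.3 DD/day.
Total K = 37 + 48 + 58 = 143 DD.
Total duration = 143 / 17.3 = 8.266 ≈ 8.3 days.

8.3 days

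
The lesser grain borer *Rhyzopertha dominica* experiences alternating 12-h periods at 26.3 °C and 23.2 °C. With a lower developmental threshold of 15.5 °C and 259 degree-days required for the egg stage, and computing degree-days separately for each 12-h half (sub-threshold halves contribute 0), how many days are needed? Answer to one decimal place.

Day half: max(0, 26.3 − 15.5) × 0.5 = 10.8 × 0.5 = 5.40 DD.
Night half: max(0, 23.2 − 15.5) × 0.5 = 7.7 × 0.5 = 3.85 DD.
Per 24 h: 9.25 DD/day.
Duration = 259 / 9.25 = 28.000 ≈ 28.0 days.

28.0 days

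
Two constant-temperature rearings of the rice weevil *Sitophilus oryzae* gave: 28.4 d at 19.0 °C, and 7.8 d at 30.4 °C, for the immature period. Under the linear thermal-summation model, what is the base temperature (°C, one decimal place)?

Equal thermal constants: D₁(T₁ − T_b) = D₂(T₂ − T_b).
28.4·(19.0 − T_b) = 7.8·(30.4 − T_b)
T_b = (28.4·19.0 − 7.8·30.4) / (28.4 − 7.8) = 302.48 / 20.6 = 14.683 °C ≈ 14.7 °C.

14.7 °C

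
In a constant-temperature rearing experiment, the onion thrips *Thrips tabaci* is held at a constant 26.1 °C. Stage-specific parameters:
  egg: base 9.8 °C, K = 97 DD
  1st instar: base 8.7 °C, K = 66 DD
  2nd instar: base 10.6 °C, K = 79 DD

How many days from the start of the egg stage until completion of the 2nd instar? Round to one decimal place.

14.8 days

egg: 97 / (26.1 − 9.8) = 97 / 16.3 = 5.951 d.
1st instar: 66 / (26.1 − 8.7) = 66 / 17.4 = 3.793 d.
2nd instar: 79 / (26.1 − 10.6) = 79 / 15.5 = 5.097 d.
Sum = 14.841 ≈ 14.8 days.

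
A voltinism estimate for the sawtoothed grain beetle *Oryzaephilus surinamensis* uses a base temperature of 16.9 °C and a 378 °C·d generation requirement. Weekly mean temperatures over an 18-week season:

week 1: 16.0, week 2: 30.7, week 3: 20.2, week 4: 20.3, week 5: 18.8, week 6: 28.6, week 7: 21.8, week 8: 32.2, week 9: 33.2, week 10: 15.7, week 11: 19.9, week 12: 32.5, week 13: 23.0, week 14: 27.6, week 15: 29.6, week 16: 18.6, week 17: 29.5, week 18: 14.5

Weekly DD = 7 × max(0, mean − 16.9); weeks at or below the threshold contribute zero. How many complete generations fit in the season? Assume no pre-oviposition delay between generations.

2 generations

Weekly DD (7 × max(0, T̄ − 16.9)): 0.0, 96.6, 23.1, 23.8, 13.3, 81.9, 34.3, 107.1, 114.1, 0.0, 21.0, 109.2, 42.7, 74.9, 88.9, 11.9, 88.2, 0.0.
Season total = 931.0 DD.
Complete generations = ⌊931.0 / 378⌋ = 2.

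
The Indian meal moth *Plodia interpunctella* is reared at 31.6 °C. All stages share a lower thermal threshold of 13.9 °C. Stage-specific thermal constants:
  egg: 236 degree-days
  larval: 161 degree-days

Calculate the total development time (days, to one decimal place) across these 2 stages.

22.4 days

Daily accumulation at 31.6 °C = 31.6 − 13.9 = 17.7 DD/day.
Total K = 236 + 161 = 397 DD.
Total duration = 397 / 17.7 = 22.429 ≈ 22.4 days.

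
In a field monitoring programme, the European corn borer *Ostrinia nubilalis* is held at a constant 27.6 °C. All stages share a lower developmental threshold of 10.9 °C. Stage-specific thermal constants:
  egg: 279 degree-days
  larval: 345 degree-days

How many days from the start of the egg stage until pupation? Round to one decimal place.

37.4 days

Daily accumulation at 27.6 °C = 27.6 − 10.9 = 16.7 DD/day.
Total K = 279 + 345 = 624 DD.
Total duration = 624 / 16.7 = 37.365 ≈ 37.4 days.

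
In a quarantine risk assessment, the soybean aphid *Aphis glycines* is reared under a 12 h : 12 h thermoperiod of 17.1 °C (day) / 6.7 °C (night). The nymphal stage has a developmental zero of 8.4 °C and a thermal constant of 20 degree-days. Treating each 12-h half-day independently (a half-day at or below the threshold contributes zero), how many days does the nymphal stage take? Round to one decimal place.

4.6 days

Day half: max(0, 17.1 − 8.4) × 0.5 = 8.7 × 0.5 = 4.35 DD.
Night half: max(0, 6.7 − 8.4) × 0.5 = 0.0 × 0.5 = 0.00 DD.
Per 24 h: 4.35 DD/day.
Duration = 20 / 4.35 = 4.598 ≈ 4.6 days.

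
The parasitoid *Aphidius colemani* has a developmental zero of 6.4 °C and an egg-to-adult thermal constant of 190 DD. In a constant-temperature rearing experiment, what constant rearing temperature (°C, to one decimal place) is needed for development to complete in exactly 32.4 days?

Required daily accumulation = 190 / 32.4 = 5.864 DD/day.
T = T_base + 5.864 = 6.4 + 5.864 = 12.264 ≈ 12.3 °C.

12.3 °C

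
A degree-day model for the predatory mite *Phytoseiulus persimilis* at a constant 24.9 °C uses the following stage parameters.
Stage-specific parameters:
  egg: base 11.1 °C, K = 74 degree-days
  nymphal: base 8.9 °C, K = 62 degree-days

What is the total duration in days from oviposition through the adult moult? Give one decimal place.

9.2 days

egg: 74 / (24.9 − 11.1) = 74 / 13.8 = 5.362 d.
nymphal: 62 / (24.9 − 8.9) = 62 / 16.0 = 3.875 d.
Sum = 9.237 ≈ 9.2 days.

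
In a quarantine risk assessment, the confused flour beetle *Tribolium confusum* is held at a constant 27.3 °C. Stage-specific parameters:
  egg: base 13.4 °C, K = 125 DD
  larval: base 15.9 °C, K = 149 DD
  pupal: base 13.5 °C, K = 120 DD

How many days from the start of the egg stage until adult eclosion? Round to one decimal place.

egg: 125 / (27.3 − 13.4) = 125 / 13.9 = 8.993 d.
larval: 149 / (27.3 − 15.9) = 149 / 11.4 = 13.070 d.
pupal: 120 / (27.3 − 13.5) = 120 / 13.8 = 8.696 d.
Sum = 30.759 ≈ 30.8 days.

30.8 days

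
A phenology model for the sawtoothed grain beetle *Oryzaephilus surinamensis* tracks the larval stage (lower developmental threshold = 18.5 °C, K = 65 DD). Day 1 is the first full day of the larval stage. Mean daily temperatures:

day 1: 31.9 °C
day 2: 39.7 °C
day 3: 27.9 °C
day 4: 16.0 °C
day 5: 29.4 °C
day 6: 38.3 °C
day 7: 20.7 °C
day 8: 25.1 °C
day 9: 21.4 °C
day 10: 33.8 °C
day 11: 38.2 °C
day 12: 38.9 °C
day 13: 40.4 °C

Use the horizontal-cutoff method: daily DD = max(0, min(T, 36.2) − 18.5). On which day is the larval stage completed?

day 6

Daily DD above 18.5 °C (capped at 17.7): 13.4, 17.7, 9.4, 0.0, 10.9, 17.7, 2.2, 6.6, 2.9, 15.3, 17.7, 17.7, 17.7.
Cumulative: 13.4, 31.1, 40.5, 40.5, 51.4, 69.1, 71.3, 77.9, 80.8, 96.1, 113.8, 131.5, 149.2.
The total first reaches 65 DD on day 6.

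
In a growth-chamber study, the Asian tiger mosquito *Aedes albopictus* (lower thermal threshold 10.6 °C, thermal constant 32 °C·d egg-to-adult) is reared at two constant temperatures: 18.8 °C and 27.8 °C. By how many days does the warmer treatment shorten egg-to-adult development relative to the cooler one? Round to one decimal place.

At 18.8 °C: 32 / (18.8 − 10.6) = 32 / 8.2 = 3.902 d.
At 27.8 °C: 32 / (27.8 − 10.6) = 32 / 17.2 = 1.860 d.
Difference = |3.902 − 1.860| = 2.042 ≈ 2.0 days.

2.0 days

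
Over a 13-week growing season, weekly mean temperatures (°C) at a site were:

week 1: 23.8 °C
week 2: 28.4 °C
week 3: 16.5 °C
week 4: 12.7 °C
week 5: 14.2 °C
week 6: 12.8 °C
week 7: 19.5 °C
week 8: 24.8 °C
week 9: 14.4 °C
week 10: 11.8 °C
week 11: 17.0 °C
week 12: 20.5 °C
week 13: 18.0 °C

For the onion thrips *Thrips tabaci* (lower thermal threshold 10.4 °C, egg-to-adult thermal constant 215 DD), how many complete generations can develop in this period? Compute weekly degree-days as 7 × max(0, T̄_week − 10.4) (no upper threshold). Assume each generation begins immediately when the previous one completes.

3 generations

Weekly DD (7 × max(0, T̄ − 10.4)): 93.8, 126.0, 42.7, 16.1, 26.6, 16.8, 63.7, 100.8, 28.0, 9.8, 46.2, 70.7, 53.2.
Season total = 694.4 DD.
Complete generations = ⌊694.4 / 215⌋ = 3.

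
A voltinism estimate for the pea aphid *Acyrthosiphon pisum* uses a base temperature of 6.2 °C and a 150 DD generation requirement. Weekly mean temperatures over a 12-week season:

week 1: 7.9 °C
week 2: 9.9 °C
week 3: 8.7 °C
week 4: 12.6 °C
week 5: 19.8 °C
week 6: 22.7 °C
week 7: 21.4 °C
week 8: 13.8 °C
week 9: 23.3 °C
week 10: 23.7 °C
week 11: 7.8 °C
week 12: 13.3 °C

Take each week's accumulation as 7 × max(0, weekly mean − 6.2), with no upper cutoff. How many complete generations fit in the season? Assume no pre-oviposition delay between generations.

5 generations

Weekly DD (7 × max(0, T̄ − 6.2)): 11.9, 25.9, 17.5, 44.8, 95.2, 115.5, 106.4, 53.2, 119.7, 122.5, 11.2, 49.7.
Season total = 773.5 DD.
Complete generations = ⌊773.5 / 150⌋ = 5.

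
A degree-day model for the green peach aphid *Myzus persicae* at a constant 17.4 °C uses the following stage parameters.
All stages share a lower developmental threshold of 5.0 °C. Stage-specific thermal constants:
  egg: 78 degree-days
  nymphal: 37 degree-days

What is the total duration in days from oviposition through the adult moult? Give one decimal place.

Daily accumulation at 17.4 °C = 17.4 − 5.0 = 12.4 DD/day.
Total K = 78 + 37 = 115 DD.
Total duration = 115 / 12.4 = 9.274 ≈ 9.3 days.

9.3 days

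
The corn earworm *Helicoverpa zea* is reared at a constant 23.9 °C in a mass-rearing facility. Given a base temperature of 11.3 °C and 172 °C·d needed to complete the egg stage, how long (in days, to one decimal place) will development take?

13.7 days

Daily accumulation = 23.9 − 11.3 = 12.6 DD/day.
Duration = 172 / 12.6 = 13.651 ≈ 13.7 days.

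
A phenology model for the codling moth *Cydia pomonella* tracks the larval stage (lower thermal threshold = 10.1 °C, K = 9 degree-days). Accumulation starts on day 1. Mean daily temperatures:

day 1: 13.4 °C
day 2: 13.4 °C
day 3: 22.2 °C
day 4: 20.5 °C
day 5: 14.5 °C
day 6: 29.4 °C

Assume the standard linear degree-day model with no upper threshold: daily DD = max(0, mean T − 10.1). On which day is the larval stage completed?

day 3

Daily DD above 10.1 °C: 3.3, 3.3, 12.1, 10.4, 4.4, 19.3.
Cumulative: 3.3, 6.6, 18.7, 29.1, 33.5, 52.8.
The total first reaches 9 DD on day 3.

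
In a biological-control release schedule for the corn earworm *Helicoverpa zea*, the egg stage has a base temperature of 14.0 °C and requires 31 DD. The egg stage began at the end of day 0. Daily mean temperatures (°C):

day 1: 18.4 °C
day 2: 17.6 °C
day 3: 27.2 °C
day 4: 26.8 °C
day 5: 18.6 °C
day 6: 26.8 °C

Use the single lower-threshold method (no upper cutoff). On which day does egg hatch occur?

day 4

Daily DD above 14.0 °C: 4.4, 3.6, 13.2, 12.8, 4.6, 12.8.
Cumulative: 4.4, 8.0, 21.2, 34.0, 38.6, 51.4.
The total first reaches 31 DD on day 4.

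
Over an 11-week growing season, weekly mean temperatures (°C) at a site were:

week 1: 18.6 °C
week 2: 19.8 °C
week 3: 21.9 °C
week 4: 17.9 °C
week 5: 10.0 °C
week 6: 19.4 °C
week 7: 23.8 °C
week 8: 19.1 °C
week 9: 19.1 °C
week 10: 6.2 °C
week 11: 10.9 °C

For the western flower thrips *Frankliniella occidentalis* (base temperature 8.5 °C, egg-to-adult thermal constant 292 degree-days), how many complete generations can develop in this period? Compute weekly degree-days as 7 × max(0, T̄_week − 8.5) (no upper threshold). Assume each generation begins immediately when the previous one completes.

Weekly DD (7 × max(0, T̄ − 8.5)): 70.7, 79.1, 93.8, 65.8, 10.5, 76.3, 107.1, 74.2, 74.2, 0.0, 16.8.
Season total = 668.5 DD.
Complete generations = ⌊668.5 / 292⌋ = 2.

2 generations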